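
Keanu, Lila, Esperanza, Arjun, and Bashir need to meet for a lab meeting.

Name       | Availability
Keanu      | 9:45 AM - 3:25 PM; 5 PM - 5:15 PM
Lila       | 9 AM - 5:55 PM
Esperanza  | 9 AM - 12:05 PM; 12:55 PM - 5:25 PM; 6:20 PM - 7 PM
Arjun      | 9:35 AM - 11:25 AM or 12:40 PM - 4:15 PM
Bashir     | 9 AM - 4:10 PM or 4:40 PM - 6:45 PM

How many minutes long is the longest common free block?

150

Keanu ∩ Lila: 09:45-15:25, 17:00-17:15.
Keanu ∩ Lila ∩ Esperanza: 09:45-12:05, 12:55-15:25, 17:00-17:15.
Keanu ∩ Lila ∩ Esperanza ∩ Arjun: 09:45-11:25, 12:55-15:25.
Keanu ∩ Lila ∩ Esperanza ∩ Arjun ∩ Bashir: 09:45-11:25, 12:55-15:25.
The longest is 12:55-15:25 at 150 minutes.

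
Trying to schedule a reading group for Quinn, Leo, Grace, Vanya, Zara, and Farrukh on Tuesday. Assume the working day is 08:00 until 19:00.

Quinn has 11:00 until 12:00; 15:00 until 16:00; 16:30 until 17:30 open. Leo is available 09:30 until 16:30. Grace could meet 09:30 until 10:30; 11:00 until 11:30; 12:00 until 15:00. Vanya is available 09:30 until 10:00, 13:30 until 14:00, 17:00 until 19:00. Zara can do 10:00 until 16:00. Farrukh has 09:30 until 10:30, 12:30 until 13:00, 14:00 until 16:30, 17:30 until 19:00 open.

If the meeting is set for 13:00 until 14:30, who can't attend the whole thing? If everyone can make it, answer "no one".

Farrukh, Quinn, Vanya

Quinn: not fully free for 13:00-14:30. Leo: free for 13:00-14:30. Grace: free for 13:00-14:30. Vanya: not fully free for 13:00-14:30. Zara: free for 13:00-14:30. Farrukh: not fully free for 13:00-14:30.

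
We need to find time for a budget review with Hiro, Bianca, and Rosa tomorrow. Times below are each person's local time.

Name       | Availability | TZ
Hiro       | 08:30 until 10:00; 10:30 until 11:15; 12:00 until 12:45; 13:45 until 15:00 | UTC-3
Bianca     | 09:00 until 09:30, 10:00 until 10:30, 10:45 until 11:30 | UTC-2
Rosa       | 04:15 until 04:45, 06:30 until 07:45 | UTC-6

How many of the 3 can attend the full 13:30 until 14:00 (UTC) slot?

Hiro in UTC: 11:30-13:00, 13:30-14:15, 15:00-15:45, 16:45-18:00 (add 3h to convert from UTC-3).
Bianca in UTC: 11:00-11:30, 12:00-12:30, 12:45-13:30 (add 2h to convert from UTC-2).
Rosa in UTC: 10:15-10:45, 12:30-13:45 (add 6h to convert from UTC-6).
Hiro can make the full 13:30-14:00 slot — that's 1.

1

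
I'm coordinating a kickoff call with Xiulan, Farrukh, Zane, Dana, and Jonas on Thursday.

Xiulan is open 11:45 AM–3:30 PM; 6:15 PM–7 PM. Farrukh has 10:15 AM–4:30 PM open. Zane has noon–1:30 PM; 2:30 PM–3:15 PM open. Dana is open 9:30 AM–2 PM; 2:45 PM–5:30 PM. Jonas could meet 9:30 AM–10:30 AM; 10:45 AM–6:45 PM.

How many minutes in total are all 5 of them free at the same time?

Xiulan ∩ Farrukh: 11:45-15:30.
Xiulan ∩ Farrukh ∩ Zane: 12:00-13:30, 14:30-15:15.
Xiulan ∩ Farrukh ∩ Zane ∩ Dana: 12:00-13:30, 14:45-15:15.
Xiulan ∩ Farrukh ∩ Zane ∩ Dana ∩ Jonas: 12:00-13:30, 14:45-15:15.
So the common availability across everyone is 12:00-13:30, 14:45-15:15.
Summing the common windows: 90 + 30 = 120 minutes.

120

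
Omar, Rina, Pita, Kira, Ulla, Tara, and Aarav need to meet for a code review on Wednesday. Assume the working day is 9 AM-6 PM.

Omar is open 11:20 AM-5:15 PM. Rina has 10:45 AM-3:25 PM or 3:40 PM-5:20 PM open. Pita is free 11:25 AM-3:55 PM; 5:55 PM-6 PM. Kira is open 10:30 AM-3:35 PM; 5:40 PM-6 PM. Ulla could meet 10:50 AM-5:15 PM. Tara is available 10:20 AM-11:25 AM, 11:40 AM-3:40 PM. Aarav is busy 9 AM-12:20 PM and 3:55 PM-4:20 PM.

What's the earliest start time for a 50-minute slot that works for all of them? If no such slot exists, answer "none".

12:20

Omar free: 11:20-17:15.
Rina free: 10:45-15:25, 15:40-17:20.
Pita free: 11:25-15:55, 17:55-18:00.
Kira free: 10:30-15:35, 17:40-18:00.
Ulla free: 10:50-17:15.
Tara free: 10:20-11:25, 11:40-15:40.
Aarav free: 12:20-15:55, 16:20-18:00 (invert busy blocks within the working day).
Omar ∩ Rina: 11:20-15:25, 15:40-17:15.
Omar ∩ Rina ∩ Pita: 11:25-15:25, 15:40-15:55.
Omar ∩ Rina ∩ Pita ∩ Kira: 11:25-15:25.
Omar ∩ Rina ∩ Pita ∩ Kira ∩ Ulla: 11:25-15:25.
Omar ∩ Rina ∩ Pita ∩ Kira ∩ Ulla ∩ Tara: 11:40-15:25.
Omar ∩ Rina ∩ Pita ∩ Kira ∩ Ulla ∩ Tara ∩ Aarav: 12:20-15:25.
The first common window of at least 50 minutes is 12:20-15:25, so the earliest start is 12:20.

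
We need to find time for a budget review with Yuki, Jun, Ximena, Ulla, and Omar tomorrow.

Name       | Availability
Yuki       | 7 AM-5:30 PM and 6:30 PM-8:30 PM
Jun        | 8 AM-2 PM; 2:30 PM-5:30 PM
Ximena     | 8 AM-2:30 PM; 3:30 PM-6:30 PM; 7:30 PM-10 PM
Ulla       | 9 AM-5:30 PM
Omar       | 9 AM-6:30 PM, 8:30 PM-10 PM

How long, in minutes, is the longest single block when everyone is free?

Yuki ∩ Jun: 08:00-14:00, 14:30-17:30.
Yuki ∩ Jun ∩ Ximena: 08:00-14:00, 15:30-17:30.
Yuki ∩ Jun ∩ Ximena ∩ Ulla: 09:00-14:00, 15:30-17:30.
Yuki ∩ Jun ∩ Ximena ∩ Ulla ∩ Omar: 09:00-14:00, 15:30-17:30.
Those are the intersection windows.
The longest is 09:00-14:00 at 300 minutes.

300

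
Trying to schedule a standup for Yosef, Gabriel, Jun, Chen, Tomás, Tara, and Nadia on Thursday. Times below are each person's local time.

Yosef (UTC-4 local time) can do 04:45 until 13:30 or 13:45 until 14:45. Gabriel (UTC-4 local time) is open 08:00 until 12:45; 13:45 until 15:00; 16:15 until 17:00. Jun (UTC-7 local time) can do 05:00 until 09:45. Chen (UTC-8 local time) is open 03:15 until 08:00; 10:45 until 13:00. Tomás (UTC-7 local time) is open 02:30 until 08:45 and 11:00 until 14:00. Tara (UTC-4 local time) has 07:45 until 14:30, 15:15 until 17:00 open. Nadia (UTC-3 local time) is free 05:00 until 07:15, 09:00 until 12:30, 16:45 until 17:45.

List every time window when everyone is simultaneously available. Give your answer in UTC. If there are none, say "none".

Yosef in UTC: 08:45-17:30, 17:45-18:45 (add 4h to convert from UTC-4).
Gabriel in UTC: 12:00-16:45, 17:45-19:00, 20:15-21:00 (add 4h to convert from UTC-4).
Jun in UTC: 12:00-16:45 (add 7h to convert from UTC-7).
Chen in UTC: 11:15-16:00, 18:45-21:00 (add 8h to convert from UTC-8).
Tomás in UTC: 09:30-15:45, 18:00-21:00 (add 7h to convert from UTC-7).
Tara in UTC: 11:45-18:30, 19:15-21:00 (add 4h to convert from UTC-4).
Nadia in UTC: 08:00-10:15, 12:00-15:30, 19:45-20:45 (add 3h to convert from UTC-3).
Yosef ∩ Gabriel: 12:00-16:45, 17:45-18:45.
Yosef ∩ Gabriel ∩ Jun: 12:00-16:45.
Yosef ∩ Gabriel ∩ Jun ∩ Chen: 12:00-16:00.
Yosef ∩ Gabriel ∩ Jun ∩ Chen ∩ Tomás: 12:00-15:45.
Yosef ∩ Gabriel ∩ Jun ∩ Chen ∩ Tomás ∩ Tara: 12:00-15:45.
Yosef ∩ Gabriel ∩ Jun ∩ Chen ∩ Tomás ∩ Tara ∩ Nadia: 12:00-15:30.
So the common availability across everyone is 12:00-15:30.

12:00-15:30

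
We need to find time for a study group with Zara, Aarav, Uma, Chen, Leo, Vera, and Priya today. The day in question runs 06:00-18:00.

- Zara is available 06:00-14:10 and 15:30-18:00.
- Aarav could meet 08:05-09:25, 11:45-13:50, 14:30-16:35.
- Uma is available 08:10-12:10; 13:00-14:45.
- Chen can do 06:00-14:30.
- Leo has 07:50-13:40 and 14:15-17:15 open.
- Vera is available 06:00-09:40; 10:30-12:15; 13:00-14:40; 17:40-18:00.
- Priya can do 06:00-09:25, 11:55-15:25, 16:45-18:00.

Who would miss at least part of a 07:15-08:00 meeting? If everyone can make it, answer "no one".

Aarav, Leo, Uma

Zara: free for 07:15-08:00. Aarav: not fully free for 07:15-08:00. Uma: not fully free for 07:15-08:00. Chen: free for 07:15-08:00. Leo: not fully free for 07:15-08:00. Vera: free for 07:15-08:00. Priya: free for 07:15-08:00.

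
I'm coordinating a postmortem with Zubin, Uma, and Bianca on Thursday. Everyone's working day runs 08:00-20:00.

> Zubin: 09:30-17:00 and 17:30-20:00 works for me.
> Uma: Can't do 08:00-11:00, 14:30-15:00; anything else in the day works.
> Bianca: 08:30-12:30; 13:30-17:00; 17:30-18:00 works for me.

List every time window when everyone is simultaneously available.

11:00-12:30, 13:30-14:30, 15:00-17:00, 17:30-18:00

Zubin free: 09:30-17:00, 17:30-20:00.
Uma free: 11:00-14:30, 15:00-20:00 (invert busy blocks within the working day).
Bianca free: 08:30-12:30, 13:30-17:00, 17:30-18:00.
Zubin ∩ Uma: 11:00-14:30, 15:00-17:00, 17:30-20:00.
Zubin ∩ Uma ∩ Bianca: 11:00-12:30, 13:30-14:30, 15:00-17:00, 17:30-18:00.
So the common availability across everyone is 11:00-12:30, 13:30-14:30, 15:00-17:00, 17:30-18:00.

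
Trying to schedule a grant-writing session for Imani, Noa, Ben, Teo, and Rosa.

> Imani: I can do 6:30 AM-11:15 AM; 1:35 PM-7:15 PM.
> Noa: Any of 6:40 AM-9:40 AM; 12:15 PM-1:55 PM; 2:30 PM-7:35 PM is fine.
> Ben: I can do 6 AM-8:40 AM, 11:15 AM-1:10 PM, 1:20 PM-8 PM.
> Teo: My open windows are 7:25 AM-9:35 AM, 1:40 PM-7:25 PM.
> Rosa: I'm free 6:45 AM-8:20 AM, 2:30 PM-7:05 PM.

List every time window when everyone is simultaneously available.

Imani ∩ Noa: 06:40-09:40, 13:35-13:55, 14:30-19:15.
Imani ∩ Noa ∩ Ben: 06:40-08:40, 13:35-13:55, 14:30-19:15.
Imani ∩ Noa ∩ Ben ∩ Teo: 07:25-08:40, 13:40-13:55, 14:30-19:15.
Imani ∩ Noa ∩ Ben ∩ Teo ∩ Rosa: 07:25-08:20, 14:30-19:05.

07:25-08:20, 14:30-19:05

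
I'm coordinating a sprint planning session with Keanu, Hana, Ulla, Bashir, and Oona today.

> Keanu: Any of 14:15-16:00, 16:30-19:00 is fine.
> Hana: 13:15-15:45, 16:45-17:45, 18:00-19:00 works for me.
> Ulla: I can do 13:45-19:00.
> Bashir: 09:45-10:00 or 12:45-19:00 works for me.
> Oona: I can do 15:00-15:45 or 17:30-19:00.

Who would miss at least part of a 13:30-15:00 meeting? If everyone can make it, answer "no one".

Keanu, Oona, Ulla

Keanu: not fully free for 13:30-15:00. Hana: free for 13:30-15:00. Ulla: not fully free for 13:30-15:00. Bashir: free for 13:30-15:00. Oona: not fully free for 13:30-15:00.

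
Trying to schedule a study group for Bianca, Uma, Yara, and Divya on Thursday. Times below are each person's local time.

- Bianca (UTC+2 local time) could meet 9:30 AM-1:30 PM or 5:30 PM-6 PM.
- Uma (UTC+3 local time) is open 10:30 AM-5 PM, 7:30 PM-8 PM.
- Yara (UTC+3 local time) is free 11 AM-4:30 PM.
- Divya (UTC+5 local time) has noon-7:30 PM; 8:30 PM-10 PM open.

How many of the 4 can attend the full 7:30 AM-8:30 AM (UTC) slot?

3

Bianca in UTC: 07:30-11:30, 15:30-16:00 (subtract 2h to convert from UTC+2).
Uma in UTC: 07:30-14:00, 16:30-17:00 (subtract 3h to convert from UTC+3).
Yara in UTC: 08:00-13:30 (subtract 3h to convert from UTC+3).
Divya in UTC: 07:00-14:30, 15:30-17:00 (subtract 5h to convert from UTC+5).
Bianca, Uma, and Divya can make the full 07:30-08:30 slot — that's 3.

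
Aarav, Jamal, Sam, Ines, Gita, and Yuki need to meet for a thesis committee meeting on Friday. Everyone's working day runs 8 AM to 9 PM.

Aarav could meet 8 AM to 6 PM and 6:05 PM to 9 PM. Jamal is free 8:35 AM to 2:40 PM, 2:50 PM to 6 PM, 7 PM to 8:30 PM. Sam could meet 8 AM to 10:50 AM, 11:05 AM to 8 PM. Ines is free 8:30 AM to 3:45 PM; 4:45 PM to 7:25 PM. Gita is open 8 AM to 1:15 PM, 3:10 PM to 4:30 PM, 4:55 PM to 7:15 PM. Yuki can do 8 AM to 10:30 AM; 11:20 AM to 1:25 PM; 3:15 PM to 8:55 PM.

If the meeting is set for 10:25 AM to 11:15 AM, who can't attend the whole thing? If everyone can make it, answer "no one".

Sam, Yuki

Aarav: free for 10:25-11:15. Jamal: free for 10:25-11:15. Sam: not fully free for 10:25-11:15. Ines: free for 10:25-11:15. Gita: free for 10:25-11:15. Yuki: not fully free for 10:25-11:15.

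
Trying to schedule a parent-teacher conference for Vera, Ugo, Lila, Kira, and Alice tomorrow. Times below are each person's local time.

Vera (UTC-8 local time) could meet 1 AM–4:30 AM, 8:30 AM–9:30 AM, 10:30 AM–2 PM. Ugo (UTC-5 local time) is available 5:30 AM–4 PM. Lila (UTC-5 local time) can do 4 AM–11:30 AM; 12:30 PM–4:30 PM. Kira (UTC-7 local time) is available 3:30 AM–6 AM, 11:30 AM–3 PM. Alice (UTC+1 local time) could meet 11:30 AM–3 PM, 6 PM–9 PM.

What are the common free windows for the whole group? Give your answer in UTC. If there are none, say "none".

10:30-12:30, 18:30-20:00

Vera in UTC: 09:00-12:30, 16:30-17:30, 18:30-22:00 (add 8h to convert from UTC-8).
Ugo in UTC: 10:30-21:00 (add 5h to convert from UTC-5).
Lila in UTC: 09:00-16:30, 17:30-21:30 (add 5h to convert from UTC-5).
Kira in UTC: 10:30-13:00, 18:30-22:00 (add 7h to convert from UTC-7).
Alice in UTC: 10:30-14:00, 17:00-20:00 (subtract 1h to convert from UTC+1).
Vera ∩ Ugo: 10:30-12:30, 16:30-17:30, 18:30-21:00.
Vera ∩ Ugo ∩ Lila: 10:30-12:30, 18:30-21:00.
Vera ∩ Ugo ∩ Lila ∩ Kira: 10:30-12:30, 18:30-21:00.
Vera ∩ Ugo ∩ Lila ∩ Kira ∩ Alice: 10:30-12:30, 18:30-20:00.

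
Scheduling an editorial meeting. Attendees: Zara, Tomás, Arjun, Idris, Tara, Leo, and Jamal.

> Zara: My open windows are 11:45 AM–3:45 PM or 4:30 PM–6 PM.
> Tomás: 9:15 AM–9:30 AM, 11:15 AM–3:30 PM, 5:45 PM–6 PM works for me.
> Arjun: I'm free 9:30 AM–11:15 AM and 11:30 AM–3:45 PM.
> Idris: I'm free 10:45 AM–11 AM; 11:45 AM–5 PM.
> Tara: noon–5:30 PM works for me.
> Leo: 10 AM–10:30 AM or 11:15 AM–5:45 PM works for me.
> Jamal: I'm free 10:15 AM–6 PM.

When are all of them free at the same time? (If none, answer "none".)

12:00-15:30

Zara ∩ Tomás: 11:45-15:30, 17:45-18:00.
Zara ∩ Tomás ∩ Arjun: 11:45-15:30.
Zara ∩ Tomás ∩ Arjun ∩ Idris: 11:45-15:30.
Zara ∩ Tomás ∩ Arjun ∩ Idris ∩ Tara: 12:00-15:30.
Zara ∩ Tomás ∩ Arjun ∩ Idris ∩ Tara ∩ Leo: 12:00-15:30.
Zara ∩ Tomás ∩ Arjun ∩ Idris ∩ Tara ∩ Leo ∩ Jamal: 12:00-15:30.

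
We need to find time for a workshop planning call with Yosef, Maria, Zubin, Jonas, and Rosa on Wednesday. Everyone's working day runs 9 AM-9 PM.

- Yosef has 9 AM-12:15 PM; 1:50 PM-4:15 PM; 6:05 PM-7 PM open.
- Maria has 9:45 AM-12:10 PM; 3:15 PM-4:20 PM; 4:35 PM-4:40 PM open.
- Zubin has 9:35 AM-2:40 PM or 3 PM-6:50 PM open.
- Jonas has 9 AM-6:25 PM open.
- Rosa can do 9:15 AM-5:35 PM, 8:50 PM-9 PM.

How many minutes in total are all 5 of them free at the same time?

Yosef ∩ Maria: 09:45-12:10, 15:15-16:15.
Yosef ∩ Maria ∩ Zubin: 09:45-12:10, 15:15-16:15.
Yosef ∩ Maria ∩ Zubin ∩ Jonas: 09:45-12:10, 15:15-16:15.
Yosef ∩ Maria ∩ Zubin ∩ Jonas ∩ Rosa: 09:45-12:10, 15:15-16:15.
Those are the intersection windows.
Summing the common windows: 145 + 60 = 205 minutes.

205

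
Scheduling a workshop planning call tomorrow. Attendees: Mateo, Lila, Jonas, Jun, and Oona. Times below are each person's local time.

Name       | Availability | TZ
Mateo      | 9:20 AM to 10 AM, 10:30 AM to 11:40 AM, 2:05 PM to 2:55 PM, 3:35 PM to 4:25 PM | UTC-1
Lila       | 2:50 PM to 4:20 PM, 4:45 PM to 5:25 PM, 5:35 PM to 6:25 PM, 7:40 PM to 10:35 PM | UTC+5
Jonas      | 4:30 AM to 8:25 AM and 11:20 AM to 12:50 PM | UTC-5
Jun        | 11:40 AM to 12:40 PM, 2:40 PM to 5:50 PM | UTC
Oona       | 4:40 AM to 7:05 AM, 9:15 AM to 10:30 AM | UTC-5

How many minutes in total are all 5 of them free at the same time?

Mateo in UTC: 10:20-11:00, 11:30-12:40, 15:05-15:55, 16:35-17:25 (add 1h to convert from UTC-1).
Lila in UTC: 09:50-11:20, 11:45-12:25, 12:35-13:25, 14:40-17:35 (subtract 5h to convert from UTC+5).
Jonas in UTC: 09:30-13:25, 16:20-17:50 (add 5h to convert from UTC-5).
Jun in UTC: 11:40-12:40, 14:40-17:50.
Oona in UTC: 09:40-12:05, 14:15-15:30 (add 5h to convert from UTC-5).
Mateo ∩ Lila: 10:20-11:00, 11:45-12:25, 12:35-12:40, 15:05-15:55, 16:35-17:25.
Mateo ∩ Lila ∩ Jonas: 10:20-11:00, 11:45-12:25, 12:35-12:40, 16:35-17:25.
Mateo ∩ Lila ∩ Jonas ∩ Jun: 11:45-12:25, 12:35-12:40, 16:35-17:25.
Mateo ∩ Lila ∩ Jonas ∩ Jun ∩ Oona: 11:45-12:05.
Those are the intersection windows.
That's a single block of 20 minutes.

20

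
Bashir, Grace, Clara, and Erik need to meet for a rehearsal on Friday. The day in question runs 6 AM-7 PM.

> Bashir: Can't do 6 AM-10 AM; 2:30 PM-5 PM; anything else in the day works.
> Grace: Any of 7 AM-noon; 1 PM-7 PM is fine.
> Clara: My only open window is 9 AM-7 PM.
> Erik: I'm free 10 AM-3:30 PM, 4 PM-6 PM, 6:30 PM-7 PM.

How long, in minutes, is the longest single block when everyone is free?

Bashir free: 10:00-14:30, 17:00-19:00 (invert busy blocks within the working day).
Grace free: 07:00-12:00, 13:00-19:00.
Clara free: 09:00-19:00.
Erik free: 10:00-15:30, 16:00-18:00, 18:30-19:00.
Bashir ∩ Grace: 10:00-12:00, 13:00-14:30, 17:00-19:00.
Bashir ∩ Grace ∩ Clara: 10:00-12:00, 13:00-14:30, 17:00-19:00.
Bashir ∩ Grace ∩ Clara ∩ Erik: 10:00-12:00, 13:00-14:30, 17:00-18:00, 18:30-19:00.
Those are the intersection windows.
The longest is 10:00-12:00 at 120 minutes.

120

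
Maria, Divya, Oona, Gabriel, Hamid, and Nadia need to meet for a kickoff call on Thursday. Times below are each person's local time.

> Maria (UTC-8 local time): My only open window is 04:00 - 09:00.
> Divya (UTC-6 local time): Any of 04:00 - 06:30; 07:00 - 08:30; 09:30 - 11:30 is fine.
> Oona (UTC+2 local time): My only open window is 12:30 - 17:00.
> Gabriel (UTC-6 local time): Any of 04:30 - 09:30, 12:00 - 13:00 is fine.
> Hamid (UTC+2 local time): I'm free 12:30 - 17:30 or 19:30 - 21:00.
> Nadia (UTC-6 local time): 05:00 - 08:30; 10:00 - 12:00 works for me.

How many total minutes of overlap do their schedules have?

120

Maria in UTC: 12:00-17:00 (add 8h to convert from UTC-8).
Divya in UTC: 10:00-12:30, 13:00-14:30, 15:30-17:30 (add 6h to convert from UTC-6).
Oona in UTC: 10:30-15:00 (subtract 2h to convert from UTC+2).
Gabriel in UTC: 10:30-15:30, 18:00-19:00 (add 6h to convert from UTC-6).
Hamid in UTC: 10:30-15:30, 17:30-19:00 (subtract 2h to convert from UTC+2).
Nadia in UTC: 11:00-14:30, 16:00-18:00 (add 6h to convert from UTC-6).
Maria ∩ Divya: 12:00-12:30, 13:00-14:30, 15:30-17:00.
Maria ∩ Divya ∩ Oona: 12:00-12:30, 13:00-14:30.
Maria ∩ Divya ∩ Oona ∩ Gabriel: 12:00-12:30, 13:00-14:30.
Maria ∩ Divya ∩ Oona ∩ Gabriel ∩ Hamid: 12:00-12:30, 13:00-14:30.
Maria ∩ Divya ∩ Oona ∩ Gabriel ∩ Hamid ∩ Nadia: 12:00-12:30, 13:00-14:30.
Summing the common windows: 30 + 90 = 120 minutes.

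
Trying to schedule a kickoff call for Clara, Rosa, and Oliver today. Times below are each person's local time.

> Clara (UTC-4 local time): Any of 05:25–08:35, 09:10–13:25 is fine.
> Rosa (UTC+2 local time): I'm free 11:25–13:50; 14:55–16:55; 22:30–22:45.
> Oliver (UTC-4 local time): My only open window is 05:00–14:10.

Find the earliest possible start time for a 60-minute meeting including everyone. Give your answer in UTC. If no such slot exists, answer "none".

09:25

Clara in UTC: 09:25-12:35, 13:10-17:25 (add 4h to convert from UTC-4).
Rosa in UTC: 09:25-11:50, 12:55-14:55, 20:30-20:45 (subtract 2h to convert from UTC+2).
Oliver in UTC: 09:00-18:10 (add 4h to convert from UTC-4).
Clara ∩ Rosa: 09:25-11:50, 13:10-14:55.
Clara ∩ Rosa ∩ Oliver: 09:25-11:50, 13:10-14:55.
So the common availability across everyone is 09:25-11:50, 13:10-14:55.
The first common window of at least 60 minutes is 09:25-11:50, so the earliest start is 09:25.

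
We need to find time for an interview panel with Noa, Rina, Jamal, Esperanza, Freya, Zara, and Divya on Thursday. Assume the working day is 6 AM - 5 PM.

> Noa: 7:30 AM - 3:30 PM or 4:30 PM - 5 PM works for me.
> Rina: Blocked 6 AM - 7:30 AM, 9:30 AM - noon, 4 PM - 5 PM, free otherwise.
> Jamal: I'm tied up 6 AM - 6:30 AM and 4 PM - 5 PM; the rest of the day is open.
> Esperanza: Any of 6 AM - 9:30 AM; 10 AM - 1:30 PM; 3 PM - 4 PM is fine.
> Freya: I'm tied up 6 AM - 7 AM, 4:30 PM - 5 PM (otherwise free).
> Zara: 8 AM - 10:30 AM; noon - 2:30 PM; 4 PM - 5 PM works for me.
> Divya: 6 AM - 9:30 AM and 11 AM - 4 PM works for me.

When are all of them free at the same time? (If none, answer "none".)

08:00-09:30, 12:00-13:30

Noa free: 07:30-15:30, 16:30-17:00.
Rina free: 07:30-09:30, 12:00-16:00 (invert busy blocks within the working day).
Jamal free: 06:30-16:00 (invert busy blocks within the working day).
Esperanza free: 06:00-09:30, 10:00-13:30, 15:00-16:00.
Freya free: 07:00-16:30 (invert busy blocks within the working day).
Zara free: 08:00-10:30, 12:00-14:30, 16:00-17:00.
Divya free: 06:00-09:30, 11:00-16:00.
Noa ∩ Rina: 07:30-09:30, 12:00-15:30.
Noa ∩ Rina ∩ Jamal: 07:30-09:30, 12:00-15:30.
Noa ∩ Rina ∩ Jamal ∩ Esperanza: 07:30-09:30, 12:00-13:30, 15:00-15:30.
Noa ∩ Rina ∩ Jamal ∩ Esperanza ∩ Freya: 07:30-09:30, 12:00-13:30, 15:00-15:30.
Noa ∩ Rina ∩ Jamal ∩ Esperanza ∩ Freya ∩ Zara: 08:00-09:30, 12:00-13:30.
Noa ∩ Rina ∩ Jamal ∩ Esperanza ∩ Freya ∩ Zara ∩ Divya: 08:00-09:30, 12:00-13:30.
Those are the intersection windows.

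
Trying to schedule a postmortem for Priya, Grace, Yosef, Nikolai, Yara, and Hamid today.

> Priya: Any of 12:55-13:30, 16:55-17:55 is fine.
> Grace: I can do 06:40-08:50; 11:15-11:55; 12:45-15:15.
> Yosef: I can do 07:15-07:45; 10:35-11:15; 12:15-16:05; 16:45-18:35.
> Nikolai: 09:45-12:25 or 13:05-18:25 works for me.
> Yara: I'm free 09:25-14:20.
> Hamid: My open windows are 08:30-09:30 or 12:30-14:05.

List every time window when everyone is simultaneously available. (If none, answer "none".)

Priya ∩ Grace: 12:55-13:30.
Priya ∩ Grace ∩ Yosef: 12:55-13:30.
Priya ∩ Grace ∩ Yosef ∩ Nikolai: 13:05-13:30.
Priya ∩ Grace ∩ Yosef ∩ Nikolai ∩ Yara: 13:05-13:30.
Priya ∩ Grace ∩ Yosef ∩ Nikolai ∩ Yara ∩ Hamid: 13:05-13:30.

13:05-13:30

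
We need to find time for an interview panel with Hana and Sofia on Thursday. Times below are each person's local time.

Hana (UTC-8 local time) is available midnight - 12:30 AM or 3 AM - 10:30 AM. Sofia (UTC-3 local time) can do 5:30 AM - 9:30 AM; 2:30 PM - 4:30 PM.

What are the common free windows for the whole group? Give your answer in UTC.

11:00-12:30, 17:30-18:30

Hana in UTC: 08:00-08:30, 11:00-18:30 (add 8h to convert from UTC-8).
Sofia in UTC: 08:30-12:30, 17:30-19:30 (add 3h to convert from UTC-3).
Hana ∩ Sofia: 11:00-12:30, 17:30-18:30.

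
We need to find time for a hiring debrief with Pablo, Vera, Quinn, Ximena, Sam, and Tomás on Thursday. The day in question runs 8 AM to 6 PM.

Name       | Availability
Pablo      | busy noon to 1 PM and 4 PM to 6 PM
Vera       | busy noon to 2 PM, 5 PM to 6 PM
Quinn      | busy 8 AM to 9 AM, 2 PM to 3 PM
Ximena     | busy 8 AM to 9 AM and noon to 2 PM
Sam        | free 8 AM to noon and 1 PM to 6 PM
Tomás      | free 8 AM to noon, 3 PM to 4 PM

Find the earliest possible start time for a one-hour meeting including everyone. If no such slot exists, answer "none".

Pablo free: 08:00-12:00, 13:00-16:00 (invert busy blocks within the working day).
Vera free: 08:00-12:00, 14:00-17:00 (invert busy blocks within the working day).
Quinn free: 09:00-14:00, 15:00-18:00 (invert busy blocks within the working day).
Ximena free: 09:00-12:00, 14:00-18:00 (invert busy blocks within the working day).
Sam free: 08:00-12:00, 13:00-18:00.
Tomás free: 08:00-12:00, 15:00-16:00.
Pablo ∩ Vera: 08:00-12:00, 14:00-16:00.
Pablo ∩ Vera ∩ Quinn: 09:00-12:00, 15:00-16:00.
Pablo ∩ Vera ∩ Quinn ∩ Ximena: 09:00-12:00, 15:00-16:00.
Pablo ∩ Vera ∩ Quinn ∩ Ximena ∩ Sam: 09:00-12:00, 15:00-16:00.
Pablo ∩ Vera ∩ Quinn ∩ Ximena ∩ Sam ∩ Tomás: 09:00-12:00, 15:00-16:00.
So the common availability across everyone is 09:00-12:00, 15:00-16:00.
The first common window of at least 60 minutes is 09:00-12:00, so the earliest start is 09:00.

09:00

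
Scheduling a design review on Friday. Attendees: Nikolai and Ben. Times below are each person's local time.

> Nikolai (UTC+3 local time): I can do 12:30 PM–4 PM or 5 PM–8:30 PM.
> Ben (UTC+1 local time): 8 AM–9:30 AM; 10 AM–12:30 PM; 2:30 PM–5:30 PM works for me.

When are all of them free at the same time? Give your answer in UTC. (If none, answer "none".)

09:30-11:30, 14:00-16:30

Nikolai in UTC: 09:30-13:00, 14:00-17:30 (subtract 3h to convert from UTC+3).
Ben in UTC: 07:00-08:30, 09:00-11:30, 13:30-16:30 (subtract 1h to convert from UTC+1).
Nikolai ∩ Ben: 09:30-11:30, 14:00-16:30.
So the common availability across everyone is 09:30-11:30, 14:00-16:30.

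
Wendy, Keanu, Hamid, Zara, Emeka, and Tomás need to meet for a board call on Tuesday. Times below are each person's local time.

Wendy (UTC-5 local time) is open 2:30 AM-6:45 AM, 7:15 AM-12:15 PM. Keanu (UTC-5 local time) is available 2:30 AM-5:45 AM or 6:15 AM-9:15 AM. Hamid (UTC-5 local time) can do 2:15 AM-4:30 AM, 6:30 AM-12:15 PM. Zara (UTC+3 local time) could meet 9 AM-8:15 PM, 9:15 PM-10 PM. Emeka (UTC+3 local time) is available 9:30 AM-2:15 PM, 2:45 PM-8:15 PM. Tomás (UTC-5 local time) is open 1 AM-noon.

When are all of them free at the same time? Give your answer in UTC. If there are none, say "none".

07:30-09:30, 12:15-14:15

Wendy in UTC: 07:30-11:45, 12:15-17:15 (add 5h to convert from UTC-5).
Keanu in UTC: 07:30-10:45, 11:15-14:15 (add 5h to convert from UTC-5).
Hamid in UTC: 07:15-09:30, 11:30-17:15 (add 5h to convert from UTC-5).
Zara in UTC: 06:00-17:15, 18:15-19:00 (subtract 3h to convert from UTC+3).
Emeka in UTC: 06:30-11:15, 11:45-17:15 (subtract 3h to convert from UTC+3).
Tomás in UTC: 06:00-17:00 (add 5h to convert from UTC-5).
Wendy ∩ Keanu: 07:30-10:45, 11:15-11:45, 12:15-14:15.
Wendy ∩ Keanu ∩ Hamid: 07:30-09:30, 11:30-11:45, 12:15-14:15.
Wendy ∩ Keanu ∩ Hamid ∩ Zara: 07:30-09:30, 11:30-11:45, 12:15-14:15.
Wendy ∩ Keanu ∩ Hamid ∩ Zara ∩ Emeka: 07:30-09:30, 12:15-14:15.
Wendy ∩ Keanu ∩ Hamid ∩ Zara ∩ Emeka ∩ Tomás: 07:30-09:30, 12:15-14:15.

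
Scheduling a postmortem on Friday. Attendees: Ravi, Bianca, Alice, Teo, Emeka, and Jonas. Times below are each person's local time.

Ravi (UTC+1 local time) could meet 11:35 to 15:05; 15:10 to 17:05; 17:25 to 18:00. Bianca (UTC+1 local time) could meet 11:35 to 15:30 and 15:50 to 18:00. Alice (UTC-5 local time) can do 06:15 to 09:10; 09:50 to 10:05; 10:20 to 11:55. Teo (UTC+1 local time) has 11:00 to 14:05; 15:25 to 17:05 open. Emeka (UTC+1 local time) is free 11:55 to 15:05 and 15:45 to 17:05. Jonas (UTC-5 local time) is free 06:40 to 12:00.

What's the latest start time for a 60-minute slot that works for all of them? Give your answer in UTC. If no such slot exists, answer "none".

12:05

Ravi in UTC: 10:35-14:05, 14:10-16:05, 16:25-17:00 (subtract 1h to convert from UTC+1).
Bianca in UTC: 10:35-14:30, 14:50-17:00 (subtract 1h to convert from UTC+1).
Alice in UTC: 11:15-14:10, 14:50-15:05, 15:20-16:55 (add 5h to convert from UTC-5).
Teo in UTC: 10:00-13:05, 14:25-16:05 (subtract 1h to convert from UTC+1).
Emeka in UTC: 10:55-14:05, 14:45-16:05 (subtract 1h to convert from UTC+1).
Jonas in UTC: 11:40-17:00 (add 5h to convert from UTC-5).
Ravi ∩ Bianca: 10:35-14:05, 14:10-14:30, 14:50-16:05, 16:25-17:00.
Ravi ∩ Bianca ∩ Alice: 11:15-14:05, 14:50-15:05, 15:20-16:05, 16:25-16:55.
Ravi ∩ Bianca ∩ Alice ∩ Teo: 11:15-13:05, 14:50-15:05, 15:20-16:05.
Ravi ∩ Bianca ∩ Alice ∩ Teo ∩ Emeka: 11:15-13:05, 14:50-15:05, 15:20-16:05.
Ravi ∩ Bianca ∩ Alice ∩ Teo ∩ Emeka ∩ Jonas: 11:40-13:05, 14:50-15:05, 15:20-16:05.
The last common window of at least 60 minutes is 11:40-13:05; a 60-minute meeting can start as late as 12:05 and still end by 13:05.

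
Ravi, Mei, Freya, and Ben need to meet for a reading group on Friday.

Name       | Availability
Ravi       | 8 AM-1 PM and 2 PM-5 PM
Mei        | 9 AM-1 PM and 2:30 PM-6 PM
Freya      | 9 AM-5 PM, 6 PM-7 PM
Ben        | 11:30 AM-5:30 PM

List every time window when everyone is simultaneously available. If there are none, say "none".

11:30-13:00, 14:30-17:00

Ravi ∩ Mei: 09:00-13:00, 14:30-17:00.
Ravi ∩ Mei ∩ Freya: 09:00-13:00, 14:30-17:00.
Ravi ∩ Mei ∩ Freya ∩ Ben: 11:30-13:00, 14:30-17:00.
So the common availability across everyone is 11:30-13:00, 14:30-17:00.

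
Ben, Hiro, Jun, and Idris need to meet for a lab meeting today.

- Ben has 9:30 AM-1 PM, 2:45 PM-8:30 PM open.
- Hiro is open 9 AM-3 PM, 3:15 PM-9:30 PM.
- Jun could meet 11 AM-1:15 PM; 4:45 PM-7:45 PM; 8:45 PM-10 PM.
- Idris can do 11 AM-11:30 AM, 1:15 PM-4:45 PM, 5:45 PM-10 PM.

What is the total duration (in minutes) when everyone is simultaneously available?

Ben ∩ Hiro: 09:30-13:00, 14:45-15:00, 15:15-20:30.
Ben ∩ Hiro ∩ Jun: 11:00-13:00, 16:45-19:45.
Ben ∩ Hiro ∩ Jun ∩ Idris: 11:00-11:30, 17:45-19:45.
Summing the common windows: 30 + 120 = 150 minutes.

150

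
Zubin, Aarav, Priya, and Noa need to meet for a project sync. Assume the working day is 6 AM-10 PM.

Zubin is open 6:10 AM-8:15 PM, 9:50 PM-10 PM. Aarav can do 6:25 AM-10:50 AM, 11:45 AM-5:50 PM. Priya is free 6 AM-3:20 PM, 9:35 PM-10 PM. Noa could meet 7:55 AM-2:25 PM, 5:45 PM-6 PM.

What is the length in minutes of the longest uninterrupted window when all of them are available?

Zubin ∩ Aarav: 06:25-10:50, 11:45-17:50.
Zubin ∩ Aarav ∩ Priya: 06:25-10:50, 11:45-15:20.
Zubin ∩ Aarav ∩ Priya ∩ Noa: 07:55-10:50, 11:45-14:25.
The longest is 07:55-10:50 at 175 minutes.

175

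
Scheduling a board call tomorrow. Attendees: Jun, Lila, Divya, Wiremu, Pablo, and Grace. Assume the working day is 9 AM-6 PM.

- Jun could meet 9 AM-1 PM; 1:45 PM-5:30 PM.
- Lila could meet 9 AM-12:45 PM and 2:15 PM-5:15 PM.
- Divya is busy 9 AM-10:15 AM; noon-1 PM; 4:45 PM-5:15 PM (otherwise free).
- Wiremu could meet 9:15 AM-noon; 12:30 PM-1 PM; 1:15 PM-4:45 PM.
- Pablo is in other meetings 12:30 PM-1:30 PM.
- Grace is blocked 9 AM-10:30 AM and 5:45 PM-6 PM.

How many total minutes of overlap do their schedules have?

240

Jun free: 09:00-13:00, 13:45-17:30.
Lila free: 09:00-12:45, 14:15-17:15.
Divya free: 10:15-12:00, 13:00-16:45, 17:15-18:00 (invert busy blocks within the working day).
Wiremu free: 09:15-12:00, 12:30-13:00, 13:15-16:45.
Pablo free: 09:00-12:30, 13:30-18:00 (invert busy blocks within the working day).
Grace free: 10:30-17:45 (invert busy blocks within the working day).
Jun ∩ Lila: 09:00-12:45, 14:15-17:15.
Jun ∩ Lila ∩ Divya: 10:15-12:00, 14:15-16:45.
Jun ∩ Lila ∩ Divya ∩ Wiremu: 10:15-12:00, 14:15-16:45.
Jun ∩ Lila ∩ Divya ∩ Wiremu ∩ Pablo: 10:15-12:00, 14:15-16:45.
Jun ∩ Lila ∩ Divya ∩ Wiremu ∩ Pablo ∩ Grace: 10:30-12:00, 14:15-16:45.
Those are the intersection windows.
Summing the common windows: 90 + 150 = 240 minutes.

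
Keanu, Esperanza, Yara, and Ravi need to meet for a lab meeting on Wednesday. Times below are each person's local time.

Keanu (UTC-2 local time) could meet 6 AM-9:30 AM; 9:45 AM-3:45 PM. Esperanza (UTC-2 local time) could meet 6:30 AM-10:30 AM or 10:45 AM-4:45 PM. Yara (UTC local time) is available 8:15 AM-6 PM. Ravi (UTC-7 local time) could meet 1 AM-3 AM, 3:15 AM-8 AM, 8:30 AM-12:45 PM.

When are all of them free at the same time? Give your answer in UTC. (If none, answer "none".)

08:30-10:00, 10:15-11:30, 11:45-12:30, 12:45-15:00, 15:30-17:45

Keanu in UTC: 08:00-11:30, 11:45-17:45 (add 2h to convert from UTC-2).
Esperanza in UTC: 08:30-12:30, 12:45-18:45 (add 2h to convert from UTC-2).
Yara in UTC: 08:15-18:00.
Ravi in UTC: 08:00-10:00, 10:15-15:00, 15:30-19:45 (add 7h to convert from UTC-7).
Keanu ∩ Esperanza: 08:30-11:30, 11:45-12:30, 12:45-17:45.
Keanu ∩ Esperanza ∩ Yara: 08:30-11:30, 11:45-12:30, 12:45-17:45.
Keanu ∩ Esperanza ∩ Yara ∩ Ravi: 08:30-10:00, 10:15-11:30, 11:45-12:30, 12:45-15:00, 15:30-17:45.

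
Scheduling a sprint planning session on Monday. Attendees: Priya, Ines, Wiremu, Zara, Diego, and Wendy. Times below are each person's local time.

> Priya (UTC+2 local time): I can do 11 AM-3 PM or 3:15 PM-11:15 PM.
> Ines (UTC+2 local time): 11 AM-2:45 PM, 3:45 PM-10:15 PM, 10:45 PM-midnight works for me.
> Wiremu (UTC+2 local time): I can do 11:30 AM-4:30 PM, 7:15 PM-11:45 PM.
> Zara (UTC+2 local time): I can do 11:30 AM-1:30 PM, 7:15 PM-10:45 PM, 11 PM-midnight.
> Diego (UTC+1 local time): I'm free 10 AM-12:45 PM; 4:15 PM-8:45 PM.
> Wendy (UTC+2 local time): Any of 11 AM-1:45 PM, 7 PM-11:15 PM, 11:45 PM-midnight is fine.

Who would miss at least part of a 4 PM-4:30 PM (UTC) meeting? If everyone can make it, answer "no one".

Priya in UTC: 09:00-13:00, 13:15-21:15 (subtract 2h to convert from UTC+2).
Ines in UTC: 09:00-12:45, 13:45-20:15, 20:45-22:00 (subtract 2h to convert from UTC+2).
Wiremu in UTC: 09:30-14:30, 17:15-21:45 (subtract 2h to convert from UTC+2).
Zara in UTC: 09:30-11:30, 17:15-20:45, 21:00-22:00 (subtract 2h to convert from UTC+2).
Diego in UTC: 09:00-11:45, 15:15-19:45 (subtract 1h to convert from UTC+1).
Wendy in UTC: 09:00-11:45, 17:00-21:15, 21:45-22:00 (subtract 2h to convert from UTC+2).
Priya: free for 16:00-16:30. Ines: free for 16:00-16:30. Wiremu: not fully free for 16:00-16:30. Zara: not fully free for 16:00-16:30. Diego: free for 16:00-16:30. Wendy: not fully free for 16:00-16:30.

Wendy, Wiremu, Zara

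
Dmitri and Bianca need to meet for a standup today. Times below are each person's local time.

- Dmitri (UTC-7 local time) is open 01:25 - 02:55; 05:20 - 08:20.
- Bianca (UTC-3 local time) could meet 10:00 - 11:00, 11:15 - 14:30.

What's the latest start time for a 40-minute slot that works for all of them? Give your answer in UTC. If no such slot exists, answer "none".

14:40

Dmitri in UTC: 08:25-09:55, 12:20-15:20 (add 7h to convert from UTC-7).
Bianca in UTC: 13:00-14:00, 14:15-17:30 (add 3h to convert from UTC-3).
Dmitri ∩ Bianca: 13:00-14:00, 14:15-15:20.
The last common window of at least 40 minutes is 14:15-15:20; a 40-minute meeting can start as late as 14:40 and still end by 15:20.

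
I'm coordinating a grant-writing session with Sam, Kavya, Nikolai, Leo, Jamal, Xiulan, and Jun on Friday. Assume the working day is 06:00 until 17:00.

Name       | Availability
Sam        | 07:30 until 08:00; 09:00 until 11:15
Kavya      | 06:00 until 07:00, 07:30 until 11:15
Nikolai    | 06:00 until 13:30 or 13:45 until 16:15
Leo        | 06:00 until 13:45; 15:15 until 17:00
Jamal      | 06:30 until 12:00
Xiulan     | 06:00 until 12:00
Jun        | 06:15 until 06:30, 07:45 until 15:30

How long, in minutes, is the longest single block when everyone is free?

135

Sam ∩ Kavya: 07:30-08:00, 09:00-11:15.
Sam ∩ Kavya ∩ Nikolai: 07:30-08:00, 09:00-11:15.
Sam ∩ Kavya ∩ Nikolai ∩ Leo: 07:30-08:00, 09:00-11:15.
Sam ∩ Kavya ∩ Nikolai ∩ Leo ∩ Jamal: 07:30-08:00, 09:00-11:15.
Sam ∩ Kavya ∩ Nikolai ∩ Leo ∩ Jamal ∩ Xiulan: 07:30-08:00, 09:00-11:15.
Sam ∩ Kavya ∩ Nikolai ∩ Leo ∩ Jamal ∩ Xiulan ∩ Jun: 07:45-08:00, 09:00-11:15.
The longest is 09:00-11:15 at 135 minutes.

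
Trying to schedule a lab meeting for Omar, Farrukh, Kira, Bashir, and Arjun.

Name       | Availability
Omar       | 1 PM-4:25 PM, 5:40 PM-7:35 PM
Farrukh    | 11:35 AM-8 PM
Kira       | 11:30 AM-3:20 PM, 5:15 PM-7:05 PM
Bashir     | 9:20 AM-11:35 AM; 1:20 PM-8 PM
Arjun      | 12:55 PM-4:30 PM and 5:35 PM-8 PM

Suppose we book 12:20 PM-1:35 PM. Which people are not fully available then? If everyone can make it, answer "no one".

Arjun, Bashir, Omar

Omar: not fully free for 12:20-13:35. Farrukh: free for 12:20-13:35. Kira: free for 12:20-13:35. Bashir: not fully free for 12:20-13:35. Arjun: not fully free for 12:20-13:35.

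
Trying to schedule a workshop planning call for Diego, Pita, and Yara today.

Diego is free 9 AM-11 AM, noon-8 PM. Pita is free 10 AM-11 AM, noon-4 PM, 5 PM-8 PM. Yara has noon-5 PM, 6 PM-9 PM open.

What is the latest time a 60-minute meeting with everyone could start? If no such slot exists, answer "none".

Diego ∩ Pita: 10:00-11:00, 12:00-16:00, 17:00-20:00.
Diego ∩ Pita ∩ Yara: 12:00-16:00, 18:00-20:00.
Those are the intersection windows.
The last common window of at least 60 minutes is 18:00-20:00; a 60-minute meeting can start as late as 19:00 and still end by 20:00.

19:00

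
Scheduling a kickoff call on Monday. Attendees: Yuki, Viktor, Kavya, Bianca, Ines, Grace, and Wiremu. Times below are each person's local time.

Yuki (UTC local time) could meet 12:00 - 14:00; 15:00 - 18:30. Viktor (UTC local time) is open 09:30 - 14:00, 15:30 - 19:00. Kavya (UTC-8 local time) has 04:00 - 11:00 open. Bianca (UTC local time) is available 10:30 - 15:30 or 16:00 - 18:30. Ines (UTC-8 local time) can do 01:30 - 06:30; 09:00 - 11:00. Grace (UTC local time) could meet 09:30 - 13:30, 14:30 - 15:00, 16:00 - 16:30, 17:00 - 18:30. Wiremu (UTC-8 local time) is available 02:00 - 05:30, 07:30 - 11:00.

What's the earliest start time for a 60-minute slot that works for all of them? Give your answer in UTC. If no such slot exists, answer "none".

Yuki in UTC: 12:00-14:00, 15:00-18:30.
Viktor in UTC: 09:30-14:00, 15:30-19:00.
Kavya in UTC: 12:00-19:00 (add 8h to convert from UTC-8).
Bianca in UTC: 10:30-15:30, 16:00-18:30.
Ines in UTC: 09:30-14:30, 17:00-19:00 (add 8h to convert from UTC-8).
Grace in UTC: 09:30-13:30, 14:30-15:00, 16:00-16:30, 17:00-18:30.
Wiremu in UTC: 10:00-13:30, 15:30-19:00 (add 8h to convert from UTC-8).
Yuki ∩ Viktor: 12:00-14:00, 15:30-18:30.
Yuki ∩ Viktor ∩ Kavya: 12:00-14:00, 15:30-18:30.
Yuki ∩ Viktor ∩ Kavya ∩ Bianca: 12:00-14:00, 16:00-18:30.
Yuki ∩ Viktor ∩ Kavya ∩ Bianca ∩ Ines: 12:00-14:00, 17:00-18:30.
Yuki ∩ Viktor ∩ Kavya ∩ Bianca ∩ Ines ∩ Grace: 12:00-13:30, 17:00-18:30.
Yuki ∩ Viktor ∩ Kavya ∩ Bianca ∩ Ines ∩ Grace ∩ Wiremu: 12:00-13:30, 17:00-18:30.
The first common window of at least 60 minutes is 12:00-13:30, so the earliest start is 12:00.

12:00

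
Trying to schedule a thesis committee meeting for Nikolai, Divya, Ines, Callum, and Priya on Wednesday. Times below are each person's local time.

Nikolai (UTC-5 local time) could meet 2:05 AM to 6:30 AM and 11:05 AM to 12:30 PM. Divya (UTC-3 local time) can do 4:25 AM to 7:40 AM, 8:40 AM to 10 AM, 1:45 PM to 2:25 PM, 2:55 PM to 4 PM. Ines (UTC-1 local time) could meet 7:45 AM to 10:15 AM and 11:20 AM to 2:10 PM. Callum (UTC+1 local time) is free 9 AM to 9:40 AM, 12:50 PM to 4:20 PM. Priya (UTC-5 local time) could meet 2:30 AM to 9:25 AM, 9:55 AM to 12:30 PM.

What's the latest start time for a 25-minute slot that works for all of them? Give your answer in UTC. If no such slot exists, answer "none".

none

Nikolai in UTC: 07:05-11:30, 16:05-17:30 (add 5h to convert from UTC-5).
Divya in UTC: 07:25-10:40, 11:40-13:00, 16:45-17:25, 17:55-19:00 (add 3h to convert from UTC-3).
Ines in UTC: 08:45-11:15, 12:20-15:10 (add 1h to convert from UTC-1).
Callum in UTC: 08:00-08:40, 11:50-15:20 (subtract 1h to convert from UTC+1).
Priya in UTC: 07:30-14:25, 14:55-17:30 (add 5h to convert from UTC-5).
Nikolai ∩ Divya: 07:25-10:40, 16:45-17:25.
Nikolai ∩ Divya ∩ Ines: 08:45-10:40.
Nikolai ∩ Divya ∩ Ines ∩ Callum: ∅.
Nikolai ∩ Divya ∩ Ines ∩ Callum ∩ Priya: ∅.
There is no time when everyone is free.
No common window is at least 25 minutes long.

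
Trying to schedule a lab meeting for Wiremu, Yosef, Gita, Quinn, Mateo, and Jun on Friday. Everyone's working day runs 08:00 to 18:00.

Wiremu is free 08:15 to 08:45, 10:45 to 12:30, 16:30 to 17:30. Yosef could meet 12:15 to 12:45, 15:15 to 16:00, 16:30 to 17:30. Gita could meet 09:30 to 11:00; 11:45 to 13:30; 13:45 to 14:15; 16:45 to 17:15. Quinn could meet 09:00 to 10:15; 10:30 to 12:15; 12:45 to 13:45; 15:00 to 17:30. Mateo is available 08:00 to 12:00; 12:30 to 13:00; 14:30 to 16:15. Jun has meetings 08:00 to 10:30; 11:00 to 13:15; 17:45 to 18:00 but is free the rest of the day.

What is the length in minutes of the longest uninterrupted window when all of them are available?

0

Wiremu free: 08:15-08:45, 10:45-12:30, 16:30-17:30.
Yosef free: 12:15-12:45, 15:15-16:00, 16:30-17:30.
Gita free: 09:30-11:00, 11:45-13:30, 13:45-14:15, 16:45-17:15.
Quinn free: 09:00-10:15, 10:30-12:15, 12:45-13:45, 15:00-17:30.
Mateo free: 08:00-12:00, 12:30-13:00, 14:30-16:15.
Jun free: 10:30-11:00, 13:15-17:45 (invert busy blocks within the working day).
Wiremu ∩ Yosef: 12:15-12:30, 16:30-17:30.
Wiremu ∩ Yosef ∩ Gita: 12:15-12:30, 16:45-17:15.
Wiremu ∩ Yosef ∩ Gita ∩ Quinn: 16:45-17:15.
Wiremu ∩ Yosef ∩ Gita ∩ Quinn ∩ Mateo: ∅.
Wiremu ∩ Yosef ∩ Gita ∩ Quinn ∩ Mateo ∩ Jun: ∅.
There is no time when everyone is free.
No common window exists, so the longest block is 0 minutes.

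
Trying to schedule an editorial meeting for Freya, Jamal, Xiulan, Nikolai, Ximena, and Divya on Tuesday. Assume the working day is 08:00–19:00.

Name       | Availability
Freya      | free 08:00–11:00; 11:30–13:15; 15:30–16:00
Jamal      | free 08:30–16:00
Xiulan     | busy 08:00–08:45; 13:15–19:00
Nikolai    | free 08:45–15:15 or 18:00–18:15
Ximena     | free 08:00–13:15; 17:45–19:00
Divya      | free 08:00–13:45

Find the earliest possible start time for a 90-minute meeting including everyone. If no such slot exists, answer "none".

08:45

Freya free: 08:00-11:00, 11:30-13:15, 15:30-16:00.
Jamal free: 08:30-16:00.
Xiulan free: 08:45-13:15 (invert busy blocks within the working day).
Nikolai free: 08:45-15:15, 18:00-18:15.
Ximena free: 08:00-13:15, 17:45-19:00.
Divya free: 08:00-13:45.
Freya ∩ Jamal: 08:30-11:00, 11:30-13:15, 15:30-16:00.
Freya ∩ Jamal ∩ Xiulan: 08:45-11:00, 11:30-13:15.
Freya ∩ Jamal ∩ Xiulan ∩ Nikolai: 08:45-11:00, 11:30-13:15.
Freya ∩ Jamal ∩ Xiulan ∩ Nikolai ∩ Ximena: 08:45-11:00, 11:30-13:15.
Freya ∩ Jamal ∩ Xiulan ∩ Nikolai ∩ Ximena ∩ Divya: 08:45-11:00, 11:30-13:15.
The first common window of at least 90 minutes is 08:45-11:00, so the earliest start is 08:45.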